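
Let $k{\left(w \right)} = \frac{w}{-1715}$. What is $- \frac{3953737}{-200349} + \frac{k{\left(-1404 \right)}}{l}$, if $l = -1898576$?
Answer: $\frac{3218399018714521}{163086983046540} \approx 19.734$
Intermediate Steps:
$k{\left(w \right)} = - \frac{w}{1715}$ ($k{\left(w \right)} = w \left(- \frac{1}{1715}\right) = - \frac{w}{1715}$)
$- \frac{3953737}{-200349} + \frac{k{\left(-1404 \right)}}{l} = - \frac{3953737}{-200349} + \frac{\left(- \frac{1}{1715}\right) \left(-1404\right)}{-1898576} = \left(-3953737\right) \left(- \frac{1}{200349}\right) + \frac{1404}{1715} \left(- \frac{1}{1898576}\right) = \frac{3953737}{200349} - \frac{351}{814014460} = \frac{3218399018714521}{163086983046540}$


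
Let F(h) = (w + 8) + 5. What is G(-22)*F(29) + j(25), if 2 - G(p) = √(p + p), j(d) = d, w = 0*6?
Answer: 51 - 26*I*√11 ≈ 51.0 - 86.232*I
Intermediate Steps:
w = 0
F(h) = 13 (F(h) = (0 + 8) + 5 = 8 + 5 = 13)
G(p) = 2 - √2*√p (G(p) = 2 - √(p + p) = 2 - √(2*p) = 2 - √2*√p)
G(-22)*F(29) + j(25) = (2 - √2*√(-22))*13 + 25 = (2 - √2*I*√22)*13 + 25 = (2 - 2*I*√11)*13 + 25 = (26 - 26*I*√11) + 25 = 51 - 26*I*√11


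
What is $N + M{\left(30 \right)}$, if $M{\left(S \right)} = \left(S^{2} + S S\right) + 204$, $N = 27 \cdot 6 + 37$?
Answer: $2203$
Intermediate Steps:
$N = 199$ ($N = 162 + 37 = 199$)
$M{\left(S \right)} = 204 + 2 S^{2}$ ($M{\left(S \right)} = \left(S^{2} + S^{2}\right) + 204 = 2 S^{2} + 204 = 204 + 2 S^{2}$)
$N + M{\left(30 \right)} = 199 + \left(204 + 2 \cdot 30^{2}\right) = 199 + \left(204 + 2 \cdot 900\right) = 199 + \left(204 + 1800\right) = 199 + 2004 = 2203$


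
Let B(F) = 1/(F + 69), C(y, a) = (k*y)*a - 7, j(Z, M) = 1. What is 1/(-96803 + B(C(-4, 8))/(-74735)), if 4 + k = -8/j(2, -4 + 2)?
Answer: -33331810/3226619203431 ≈ -1.0330e-5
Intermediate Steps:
k = -12 (k = -4 - 8/1 = -4 - 8*1 = -4 - 8 = -12)
C(y, a) = -7 - 12*a*y (C(y, a) = (-12*y)*a - 7 = -12*a*y - 7 = -7 - 12*a*y)
B(F) = 1/(69 + F)
1/(-96803 + B(C(-4, 8))/(-74735)) = 1/(-96803 + 1/((69 + (-7 - 12*8*(-4)))*(-74735))) = 1/(-96803 - 1/74735/(69 + (-7 + 384))) = 1/(-96803 - 1/74735/(69 + 377)) = 1/(-96803 - 1/74735/446) = 1/(-96803 + (1/446)*(-1/74735)) = 1/(-96803 - 1/33331810) = 1/(-3226619203431/33331810) = -33331810/3226619203431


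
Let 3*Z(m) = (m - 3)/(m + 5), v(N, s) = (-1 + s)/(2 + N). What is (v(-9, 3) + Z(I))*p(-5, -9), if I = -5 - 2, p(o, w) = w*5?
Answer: -435/7 ≈ -62.143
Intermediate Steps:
p(o, w) = 5*w
I = -7
v(N, s) = (-1 + s)/(2 + N)
Z(m) = (-3 + m)/(3*(5 + m)) (Z(m) = ((m - 3)/(m + 5))/3 = ((-3 + m)/(5 + m))/3 = (-3 + m)/(3*(5 + m)))
(v(-9, 3) + Z(I))*p(-5, -9) = ((-1 + 3)/(2 - 9) + (-3 - 7)/(3*(5 - 7)))*(5*(-9)) = (2/(-7) + (⅓)*(-10)/(-2))*(-45) = (-⅐*2 + (⅓)*(-½)*(-10))*(-45) = (-2/7 + 5/3)*(-45) = (29/21)*(-45) = -435/7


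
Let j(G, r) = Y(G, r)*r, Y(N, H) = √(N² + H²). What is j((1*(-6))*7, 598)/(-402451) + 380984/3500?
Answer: 95246/875 - 1196*√89842/402451 ≈ 107.96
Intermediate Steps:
Y(N, H) = √(H² + N²)
j(G, r) = r*√(G² + r²) (j(G, r) = √(r² + G²)*r = √(G² + r²)*r = r*√(G² + r²))
j((1*(-6))*7, 598)/(-402451) + 380984/3500 = (598*√(((1*(-6))*7)² + 598²))/(-402451) + 380984/3500 = (598*√((-6*7)² + 357604))*(-1/402451) + 380984*(1/3500) = (598*√((-42)² + 357604))*(-1/402451) + 95246/875 = (598*√(1764 + 357604))*(-1/402451) + 95246/875 = (598*√359368)*(-1/402451) + 95246/875 = (598*(2*√89842))*(-1/402451) + 95246/875 = (1196*√89842)*(-1/402451) + 95246/875 = -1196*√89842/402451 + 95246/875 = 95246/875 - 1196*√89842/402451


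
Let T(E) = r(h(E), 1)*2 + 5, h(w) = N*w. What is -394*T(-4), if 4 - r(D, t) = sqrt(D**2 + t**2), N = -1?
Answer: -5122 + 788*sqrt(17) ≈ -1873.0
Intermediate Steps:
h(w) = -w
r(D, t) = 4 - sqrt(D**2 + t**2)
T(E) = 13 - 2*sqrt(1 + E**2) (T(E) = (4 - sqrt((-E)**2 + 1**2))*2 + 5 = (4 - sqrt(E**2 + 1))*2 + 5 = (4 - sqrt(1 + E**2))*2 + 5 = (8 - 2*sqrt(1 + E**2)) + 5 = 13 - 2*sqrt(1 + E**2))
-394*T(-4) = -394*(13 - 2*sqrt(1 + (-4)**2)) = -394*(13 - 2*sqrt(1 + 16)) = -394*(13 - 2*sqrt(17)) = -5122 + 788*sqrt(17)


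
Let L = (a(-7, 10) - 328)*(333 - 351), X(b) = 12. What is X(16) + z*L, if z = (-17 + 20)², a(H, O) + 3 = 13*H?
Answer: 68376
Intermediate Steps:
a(H, O) = -3 + 13*H
L = 7596 (L = ((-3 + 13*(-7)) - 328)*(333 - 351) = ((-3 - 91) - 328)*(-18) = (-94 - 328)*(-18) = -422*(-18) = 7596)
z = 9 (z = 3² = 9)
X(16) + z*L = 12 + 9*7596 = 12 + 68364 = 68376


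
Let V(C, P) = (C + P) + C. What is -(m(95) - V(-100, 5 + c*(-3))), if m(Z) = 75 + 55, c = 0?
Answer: -325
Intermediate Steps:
m(Z) = 130
V(C, P) = P + 2*C
-(m(95) - V(-100, 5 + c*(-3))) = -(130 - ((5 + 0*(-3)) + 2*(-100))) = -(130 - ((5 + 0) - 200)) = -(130 - (5 - 200)) = -(130 - 1*(-195)) = -(130 + 195) = -1*325 = -325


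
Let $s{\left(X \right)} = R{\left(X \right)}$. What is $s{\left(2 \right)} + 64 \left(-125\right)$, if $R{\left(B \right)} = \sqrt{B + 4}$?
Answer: $-8000 + \sqrt{6} \approx -7997.5$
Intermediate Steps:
$R{\left(B \right)} = \sqrt{4 + B}$
$s{\left(X \right)} = \sqrt{4 + X}$
$s{\left(2 \right)} + 64 \left(-125\right) = \sqrt{4 + 2} + 64 \left(-125\right) = \sqrt{6} - 8000 = -8000 + \sqrt{6}$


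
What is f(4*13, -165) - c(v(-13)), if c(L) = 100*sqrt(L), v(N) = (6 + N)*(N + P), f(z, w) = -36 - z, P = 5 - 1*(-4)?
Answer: -88 - 200*sqrt(7) ≈ -617.15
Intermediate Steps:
P = 9 (P = 5 + 4 = 9)
v(N) = (6 + N)*(9 + N) (v(N) = (6 + N)*(N + 9) = (6 + N)*(9 + N))
f(4*13, -165) - c(v(-13)) = (-36 - 4*13) - 100*sqrt(54 + (-13)**2 + 15*(-13)) = (-36 - 1*52) - 100*sqrt(54 + 169 - 195) = (-36 - 52) - 100*sqrt(28) = -88 - 100*2*sqrt(7) = -88 - 200*sqrt(7)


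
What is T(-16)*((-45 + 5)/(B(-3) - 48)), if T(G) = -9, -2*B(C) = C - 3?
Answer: -8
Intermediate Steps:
B(C) = 3/2 - C/2 (B(C) = -(C - 3)/2 = -(-3 + C)/2 = 3/2 - C/2)
T(-16)*((-45 + 5)/(B(-3) - 48)) = -9*(-45 + 5)/((3/2 - 1/2*(-3)) - 48) = -(-360)/((3/2 + 3/2) - 48) = -(-360)/(3 - 48) = -(-360)/(-45) = -(-360)*(-1)/45 = -9*8/9 = -8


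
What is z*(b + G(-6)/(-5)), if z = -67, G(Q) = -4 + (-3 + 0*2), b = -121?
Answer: 40066/5 ≈ 8013.2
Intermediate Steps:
G(Q) = -7 (G(Q) = -4 + (-3 + 0) = -4 - 3 = -7)
z*(b + G(-6)/(-5)) = -67*(-121 - 7/(-5)) = -67*(-121 - 7*(-1/5)) = -67*(-121 + 7/5) = -67*(-598/5) = 40066/5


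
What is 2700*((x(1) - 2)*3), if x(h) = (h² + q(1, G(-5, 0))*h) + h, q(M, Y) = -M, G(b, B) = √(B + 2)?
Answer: -8100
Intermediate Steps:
G(b, B) = √(2 + B)
x(h) = h² (x(h) = (h² + (-1*1)*h) + h = (h² - h) + h = h²)
2700*((x(1) - 2)*3) = 2700*((1² - 2)*3) = 2700*((1 - 2)*3) = 2700*(-1*3) = 2700*(-3) = -8100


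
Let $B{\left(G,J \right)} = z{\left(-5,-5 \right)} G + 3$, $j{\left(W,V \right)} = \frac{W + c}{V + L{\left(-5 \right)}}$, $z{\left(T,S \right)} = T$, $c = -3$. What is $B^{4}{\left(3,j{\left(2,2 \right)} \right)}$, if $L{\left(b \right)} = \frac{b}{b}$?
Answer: $20736$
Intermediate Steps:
$L{\left(b \right)} = 1$
$j{\left(W,V \right)} = \frac{-3 + W}{1 + V}$ ($j{\left(W,V \right)} = \frac{W - 3}{V + 1} = \frac{-3 + W}{1 + V}$)
$B{\left(G,J \right)} = 3 - 5 G$ ($B{\left(G,J \right)} = - 5 G + 3 = 3 - 5 G$)
$B^{4}{\left(3,j{\left(2,2 \right)} \right)} = \left(3 - 15\right)^{4} = \left(-12\right)^{4} = 20736$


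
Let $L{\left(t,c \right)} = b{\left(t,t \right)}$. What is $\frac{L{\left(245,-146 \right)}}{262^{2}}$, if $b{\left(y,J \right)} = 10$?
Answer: $\frac{5}{34322} \approx 0.00014568$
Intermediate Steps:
$L{\left(t,c \right)} = 10$
$\frac{L{\left(245,-146 \right)}}{262^{2}} = \frac{10}{262^{2}} = \frac{10}{68644} = 10 \cdot \frac{1}{68644} = \frac{5}{34322}$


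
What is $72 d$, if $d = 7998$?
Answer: $575856$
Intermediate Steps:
$72 d = 72 \cdot 7998 = 575856$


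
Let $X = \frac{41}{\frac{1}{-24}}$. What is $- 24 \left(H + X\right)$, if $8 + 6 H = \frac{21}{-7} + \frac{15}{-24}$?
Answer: $\frac{47325}{2} \approx 23663.0$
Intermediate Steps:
$H = - \frac{31}{16}$ ($H = - \frac{4}{3} + \frac{\frac{21}{-7} + \frac{15}{-24}}{6} = - \frac{4}{3} + \frac{21 \left(- \frac{1}{7}\right) + 15 \left(- \frac{1}{24}\right)}{6} = - \frac{4}{3} + \frac{-3 - \frac{5}{8}}{6} = - \frac{4}{3} + \frac{1}{6} \left(- \frac{29}{8}\right) = - \frac{4}{3} - \frac{29}{48} = - \frac{31}{16} \approx -1.9375$)
$X = -984$ ($X = \frac{41}{- \frac{1}{24}} = 41 \left(-24\right) = -984$)
$- 24 \left(H + X\right) = - 24 \left(- \frac{31}{16} - 984\right) = \left(-24\right) \left(- \frac{15775}{16}\right) = \frac{47325}{2}$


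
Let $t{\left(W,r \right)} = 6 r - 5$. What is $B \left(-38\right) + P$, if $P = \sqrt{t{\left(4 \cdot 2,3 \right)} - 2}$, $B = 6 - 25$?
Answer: $722 + \sqrt{11} \approx 725.32$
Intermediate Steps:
$B = -19$ ($B = 6 - 25 = -19$)
$t{\left(W,r \right)} = -5 + 6 r$
$P = \sqrt{11}$ ($P = \sqrt{\left(-5 + 6 \cdot 3\right) - 2} = \sqrt{\left(-5 + 18\right) - 2} = \sqrt{13 - 2} = \sqrt{11} \approx 3.3166$)
$B \left(-38\right) + P = \left(-19\right) \left(-38\right) + \sqrt{11} = 722 + \sqrt{11}$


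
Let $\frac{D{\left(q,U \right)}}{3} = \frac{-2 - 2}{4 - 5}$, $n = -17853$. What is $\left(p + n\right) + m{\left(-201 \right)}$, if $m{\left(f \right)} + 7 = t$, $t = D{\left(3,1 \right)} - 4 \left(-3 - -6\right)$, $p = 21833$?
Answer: $3973$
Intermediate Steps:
$D{\left(q,U \right)} = 12$ ($D{\left(q,U \right)} = 3 \frac{-2 - 2}{4 - 5} = 3 \left(- \frac{4}{-1}\right) = 3 \left(\left(-4\right) \left(-1\right)\right) = 3 \cdot 4 = 12$)
$t = 0$ ($t = 12 - 4 \left(-3 - -6\right) = 12 - 4 \left(-3 + 6\right) = 12 - 12 = 0$)
$m{\left(f \right)} = -7$ ($m{\left(f \right)} = -7 + 0 = -7$)
$\left(p + n\right) + m{\left(-201 \right)} = \left(21833 - 17853\right) - 7 = 3980 - 7 = 3973$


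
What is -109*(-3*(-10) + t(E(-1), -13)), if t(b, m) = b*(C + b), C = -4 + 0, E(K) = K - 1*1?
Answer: -4578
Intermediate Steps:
E(K) = -1 + K (E(K) = K - 1 = -1 + K)
C = -4
t(b, m) = b*(-4 + b)
-109*(-3*(-10) + t(E(-1), -13)) = -109*(-3*(-10) + (-1 - 1)*(-4 + (-1 - 1))) = -109*(30 - 2*(-4 - 2)) = -109*(30 - 2*(-6)) = -109*(30 + 12) = -109*42 = -4578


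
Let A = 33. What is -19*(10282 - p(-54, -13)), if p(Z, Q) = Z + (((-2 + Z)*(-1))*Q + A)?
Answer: -209589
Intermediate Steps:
p(Z, Q) = 33 + Z + Q*(2 - Z) (p(Z, Q) = Z + (((-2 + Z)*(-1))*Q + 33) = Z + ((2 - Z)*Q + 33) = Z + (Q*(2 - Z) + 33) = Z + (33 + Q*(2 - Z)) = 33 + Z + Q*(2 - Z))
-19*(10282 - p(-54, -13)) = -19*(10282 - (33 - 54 + 2*(-13) - 1*(-13)*(-54))) = -19*(10282 - (33 - 54 - 26 - 702)) = -19*(10282 - 1*(-749)) = -19*(10282 + 749) = -19*11031 = -209589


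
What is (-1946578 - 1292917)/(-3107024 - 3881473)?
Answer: 3239495/6988497 ≈ 0.46355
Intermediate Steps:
(-1946578 - 1292917)/(-3107024 - 3881473) = -3239495/(-6988497) = -3239495*(-1/6988497) = 3239495/6988497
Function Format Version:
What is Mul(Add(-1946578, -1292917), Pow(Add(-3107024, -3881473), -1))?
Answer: Rational(3239495, 6988497) ≈ 0.46355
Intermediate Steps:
Mul(Add(-1946578, -1292917), Pow(Add(-3107024, -3881473), -1)) = Mul(-3239495, Pow(-6988497, -1)) = Mul(-3239495, Rational(-1, 6988497)) = Rational(3239495, 6988497)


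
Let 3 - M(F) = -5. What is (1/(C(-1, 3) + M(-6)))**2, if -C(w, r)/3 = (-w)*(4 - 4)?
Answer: 1/64 ≈ 0.015625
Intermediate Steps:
M(F) = 8 (M(F) = 3 - 1*(-5) = 3 + 5 = 8)
C(w, r) = 0 (C(w, r) = -3*(-w)*(4 - 4) = -3*(-w)*0 = -3*0 = 0)
(1/(C(-1, 3) + M(-6)))**2 = (1/(0 + 8))**2 = (1/8)**2 = 1/64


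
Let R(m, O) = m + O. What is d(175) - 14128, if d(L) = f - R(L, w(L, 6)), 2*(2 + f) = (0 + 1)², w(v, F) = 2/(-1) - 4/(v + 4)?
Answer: -5120287/358 ≈ -14302.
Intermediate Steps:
w(v, F) = -2 - 4/(4 + v) (w(v, F) = 2*(-1) - 4/(4 + v) = -2 - 4/(4 + v))
f = -3/2 (f = -2 + (0 + 1)²/2 = -2 + (½)*1² = -2 + (½)*1 = -2 + ½ = -3/2 ≈ -1.5000)
R(m, O) = O + m
d(L) = -3/2 - L - 2*(-6 - L)/(4 + L) (d(L) = -3/2 - (2*(-6 - L)/(4 + L) + L) = -3/2 - (L + 2*(-6 - L)/(4 + L)) = -3/2 + (-L - 2*(-6 - L)/(4 + L)) = -3/2 - L - 2*(-6 - L)/(4 + L))
d(175) - 14128 = (6 - 1*175² - 7/2*175)/(4 + 175) - 14128 = (6 - 1*30625 - 1225/2)/179 - 14128 = (6 - 30625 - 1225/2)/179 - 14128 = (1/179)*(-62463/2) - 14128 = -62463/358 - 14128 = -5120287/358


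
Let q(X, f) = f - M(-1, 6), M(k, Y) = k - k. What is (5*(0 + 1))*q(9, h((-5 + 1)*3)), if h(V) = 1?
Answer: 5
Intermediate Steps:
M(k, Y) = 0
q(X, f) = f (q(X, f) = f - 1*0 = f + 0 = f)
(5*(0 + 1))*q(9, h((-5 + 1)*3)) = (5*(0 + 1))*1 = (5*1)*1 = 5*1 = 5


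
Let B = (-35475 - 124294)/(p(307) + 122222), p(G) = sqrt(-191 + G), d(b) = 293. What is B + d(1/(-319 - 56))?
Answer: 2178685171753/7469108584 + 159769*sqrt(29)/7469108584 ≈ 291.69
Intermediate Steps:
B = -159769/(122222 + 2*sqrt(29)) (B = (-35475 - 124294)/(sqrt(-191 + 307) + 122222) = -159769/(sqrt(116) + 122222) = -159769/(2*sqrt(29) + 122222) = -159769/(122222 + 2*sqrt(29)) ≈ -1.3071)
B + d(1/(-319 - 56)) = (-9763643359/7469108584 + 159769*sqrt(29)/7469108584) + 293 = 2178685171753/7469108584 + 159769*sqrt(29)/7469108584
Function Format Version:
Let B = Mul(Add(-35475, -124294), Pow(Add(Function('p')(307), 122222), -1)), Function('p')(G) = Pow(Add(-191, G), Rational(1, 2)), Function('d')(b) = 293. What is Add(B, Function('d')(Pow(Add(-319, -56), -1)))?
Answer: Add(Rational(2178685171753, 7469108584), Mul(Rational(159769, 7469108584), Pow(29, Rational(1, 2)))) ≈ 291.69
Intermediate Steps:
B = Mul(-159769, Pow(Add(122222, Mul(2, Pow(29, Rational(1, 2)))), -1)) (B = Mul(Add(-35475, -124294), Pow(Add(Pow(Add(-191, 307), Rational(1, 2)), 122222), -1)) = Mul(-159769, Pow(Add(Pow(116, Rational(1, 2)), 122222), -1)) = Mul(-159769, Pow(Add(Mul(2, Pow(29, Rational(1, 2))), 122222), -1)) = Mul(-159769, Pow(Add(122222, Mul(2, Pow(29, Rational(1, 2)))), -1)) ≈ -1.3071)
Add(B, Function('d')(Pow(Add(-319, -56), -1))) = Add(Add(Rational(-9763643359, 7469108584), Mul(Rational(159769, 7469108584), Pow(29, Rational(1, 2)))), 293) = Add(Rational(2178685171753, 7469108584), Mul(Rational(159769, 7469108584), Pow(29, Rational(1, 2))))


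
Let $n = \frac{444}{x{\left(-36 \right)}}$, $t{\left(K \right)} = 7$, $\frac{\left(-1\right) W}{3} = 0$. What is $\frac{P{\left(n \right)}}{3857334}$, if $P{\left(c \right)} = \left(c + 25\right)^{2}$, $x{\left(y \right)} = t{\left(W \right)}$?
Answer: $\frac{383161}{189009366} \approx 0.0020272$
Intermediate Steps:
$W = 0$ ($W = \left(-3\right) 0 = 0$)
$x{\left(y \right)} = 7$
$n = \frac{444}{7} \approx 63.429$
$P{\left(c \right)} = \left(25 + c\right)^{2}$
$\frac{P{\left(n \right)}}{3857334} = \frac{\left(25 + \frac{444}{7}\right)^{2}}{3857334} = \left(\frac{619}{7}\right)^{2} \cdot \frac{1}{3857334} = \frac{383161}{49} \cdot \frac{1}{3857334} = \frac{383161}{189009366}$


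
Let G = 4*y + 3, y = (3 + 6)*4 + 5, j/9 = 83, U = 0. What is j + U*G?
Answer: 747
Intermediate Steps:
j = 747 (j = 9*83 = 747)
y = 41 (y = 9*4 + 5 = 36 + 5 = 41)
G = 167 (G = 4*41 + 3 = 164 + 3 = 167)
j + U*G = 747 + 0*167 = 747 + 0 = 747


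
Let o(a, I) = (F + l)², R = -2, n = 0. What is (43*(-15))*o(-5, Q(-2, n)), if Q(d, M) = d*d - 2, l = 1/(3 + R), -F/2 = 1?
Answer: -645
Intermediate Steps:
F = -2 (F = -2*1 = -2)
l = 1 (l = 1/(3 - 2) = 1/1 = 1)
Q(d, M) = -2 + d² (Q(d, M) = d² - 2 = -2 + d²)
o(a, I) = 1 (o(a, I) = (-2 + 1)² = (-1)² = 1)
(43*(-15))*o(-5, Q(-2, n)) = (43*(-15))*1 = -645*1 = -645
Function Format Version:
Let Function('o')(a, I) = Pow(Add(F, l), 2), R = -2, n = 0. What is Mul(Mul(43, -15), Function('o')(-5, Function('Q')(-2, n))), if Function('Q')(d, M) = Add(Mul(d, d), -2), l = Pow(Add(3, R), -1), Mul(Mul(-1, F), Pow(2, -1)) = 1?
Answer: -645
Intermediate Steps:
F = -2 (F = Mul(-2, 1) = -2)
l = 1 (l = Pow(Add(3, -2), -1) = Pow(1, -1) = 1)
Function('Q')(d, M) = Add(-2, Pow(d, 2)) (Function('Q')(d, M) = Add(Pow(d, 2), -2) = Add(-2, Pow(d, 2)))
Function('o')(a, I) = 1 (Function('o')(a, I) = Pow(Add(-2, 1), 2) = Pow(-1, 2) = 1)
Mul(Mul(43, -15), Function('o')(-5, Function('Q')(-2, n))) = Mul(Mul(43, -15), 1) = Mul(-645, 1) = -645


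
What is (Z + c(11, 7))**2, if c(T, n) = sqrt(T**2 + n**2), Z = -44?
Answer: (44 - sqrt(170))**2 ≈ 958.62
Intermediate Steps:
(Z + c(11, 7))**2 = (-44 + sqrt(11**2 + 7**2))**2 = (-44 + sqrt(121 + 49))**2 = (-44 + sqrt(170))**2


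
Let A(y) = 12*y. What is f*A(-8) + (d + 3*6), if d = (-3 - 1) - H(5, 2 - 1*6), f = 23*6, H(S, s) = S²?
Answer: -13259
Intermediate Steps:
f = 138
d = -29 (d = (-3 - 1) - 1*5² = -4 - 1*25 = -4 - 25 = -29)
f*A(-8) + (d + 3*6) = 138*(12*(-8)) + (-29 + 3*6) = 138*(-96) + (-29 + 18) = -13248 - 11 = -13259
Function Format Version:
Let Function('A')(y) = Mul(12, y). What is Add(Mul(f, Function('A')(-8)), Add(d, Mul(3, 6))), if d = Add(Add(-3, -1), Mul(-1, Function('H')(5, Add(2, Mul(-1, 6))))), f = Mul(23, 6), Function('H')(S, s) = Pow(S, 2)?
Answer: -13259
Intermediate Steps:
f = 138
d = -29 (d = Add(Add(-3, -1), Mul(-1, Pow(5, 2))) = Add(-4, Mul(-1, 25)) = Add(-4, -25) = -29)
Add(Mul(f, Function('A')(-8)), Add(d, Mul(3, 6))) = Add(Mul(138, Mul(12, -8)), Add(-29, Mul(3, 6))) = Add(Mul(138, -96), Add(-29, 18)) = Add(-13248, -11) = -13259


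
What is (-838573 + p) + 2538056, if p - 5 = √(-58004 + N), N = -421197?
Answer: 1699488 + I*√479201 ≈ 1.6995e+6 + 692.24*I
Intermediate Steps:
p = 5 + I*√479201 (p = 5 + √(-58004 - 421197) = 5 + √(-479201) = 5 + I*√479201 ≈ 5.0 + 692.24*I)
(-838573 + p) + 2538056 = (-838573 + (5 + I*√479201)) + 2538056 = (-838568 + I*√479201) + 2538056 = 1699488 + I*√479201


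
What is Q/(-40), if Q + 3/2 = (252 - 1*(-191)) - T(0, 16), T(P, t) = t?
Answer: -851/80 ≈ -10.637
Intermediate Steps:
Q = 851/2 (Q = -3/2 + ((252 - 1*(-191)) - 1*16) = -3/2 + ((252 + 191) - 16) = -3/2 + (443 - 16) = -3/2 + 427 = 851/2 ≈ 425.50)
Q/(-40) = (851/2)/(-40) = (851/2)*(-1/40) = -851/80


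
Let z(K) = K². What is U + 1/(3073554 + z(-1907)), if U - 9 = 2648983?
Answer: 17775274065377/6710203 ≈ 2.6490e+6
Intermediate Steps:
U = 2648992 (U = 9 + 2648983 = 2648992)
U + 1/(3073554 + z(-1907)) = 2648992 + 1/(3073554 + (-1907)²) = 2648992 + 1/(3073554 + 3636649) = 2648992 + 1/6710203 = 17775274065377/6710203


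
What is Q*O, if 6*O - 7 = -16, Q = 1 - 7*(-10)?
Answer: -213/2 ≈ -106.50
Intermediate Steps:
Q = 71 (Q = 1 + 70 = 71)
O = -3/2 (O = 7/6 + (⅙)*(-16) = 7/6 - 8/3 = -3/2 ≈ -1.5000)
Q*O = 71*(-3/2) = -213/2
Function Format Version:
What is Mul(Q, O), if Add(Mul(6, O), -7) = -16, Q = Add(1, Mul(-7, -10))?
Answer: Rational(-213, 2) ≈ -106.50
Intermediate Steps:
Q = 71 (Q = Add(1, 70) = 71)
O = Rational(-3, 2) (O = Add(Rational(7, 6), Mul(Rational(1, 6), -16)) = Add(Rational(7, 6), Rational(-8, 3)) = Rational(-3, 2) ≈ -1.5000)
Mul(Q, O) = Mul(71, Rational(-3, 2)) = Rational(-213, 2)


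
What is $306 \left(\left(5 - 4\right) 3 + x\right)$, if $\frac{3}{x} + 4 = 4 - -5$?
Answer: $\frac{5508}{5} \approx 1101.6$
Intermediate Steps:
$x = \frac{3}{5}$ ($x = \frac{3}{-4 + \left(4 - -5\right)} = \frac{3}{-4 + \left(4 + 5\right)} = \frac{3}{-4 + 9} = \frac{3}{5} \approx 0.6$)
$306 \left(\left(5 - 4\right) 3 + x\right) = 306 \left(\left(5 - 4\right) 3 + \frac{3}{5}\right) = 306 \left(1 \cdot 3 + \frac{3}{5}\right) = 306 \left(3 + \frac{3}{5}\right) = 306 \cdot \frac{18}{5} = \frac{5508}{5}$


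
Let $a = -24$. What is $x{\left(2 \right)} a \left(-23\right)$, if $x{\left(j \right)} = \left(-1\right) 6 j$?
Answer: $-6624$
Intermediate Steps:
$x{\left(j \right)} = - 6 j$
$x{\left(2 \right)} a \left(-23\right) = \left(-6\right) 2 \left(-24\right) \left(-23\right) = \left(-12\right) \left(-24\right) \left(-23\right) = 288 \left(-23\right) = -6624$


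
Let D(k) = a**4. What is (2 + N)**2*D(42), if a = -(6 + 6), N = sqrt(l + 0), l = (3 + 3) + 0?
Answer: 207360 + 82944*sqrt(6) ≈ 4.1053e+5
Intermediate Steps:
l = 6 (l = 6 + 0 = 6)
N = sqrt(6) (N = sqrt(6 + 0) = sqrt(6) ≈ 2.4495)
a = -12 (a = -1*12 = -12)
D(k) = 20736 (D(k) = (-12)**4 = 20736)
(2 + N)**2*D(42) = (2 + sqrt(6))**2*20736 = 20736*(2 + sqrt(6))**2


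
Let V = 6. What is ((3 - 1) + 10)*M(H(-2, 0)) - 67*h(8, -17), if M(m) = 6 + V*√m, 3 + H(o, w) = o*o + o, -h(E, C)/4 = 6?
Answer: 1680 + 72*I ≈ 1680.0 + 72.0*I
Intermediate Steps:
h(E, C) = -24 (h(E, C) = -4*6 = -24)
H(o, w) = -3 + o + o² (H(o, w) = -3 + (o*o + o) = -3 + (o² + o) = -3 + (o + o²) = -3 + o + o²)
M(m) = 6 + 6*√m
((3 - 1) + 10)*M(H(-2, 0)) - 67*h(8, -17) = ((3 - 1) + 10)*(6 + 6*√(-3 - 2 + (-2)²)) - 67*(-24) = (2 + 10)*(6 + 6*√(-3 - 2 + 4)) + 1608 = 12*(6 + 6*√(-1)) + 1608 = 12*(6 + 6*I) + 1608 = (72 + 72*I) + 1608 = 1680 + 72*I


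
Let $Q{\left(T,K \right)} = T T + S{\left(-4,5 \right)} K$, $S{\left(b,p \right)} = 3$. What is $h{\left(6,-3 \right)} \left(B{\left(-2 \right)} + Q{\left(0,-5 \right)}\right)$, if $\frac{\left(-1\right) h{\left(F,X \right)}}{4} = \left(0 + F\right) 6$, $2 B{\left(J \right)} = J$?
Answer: $2304$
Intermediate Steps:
$B{\left(J \right)} = \frac{J}{2}$
$Q{\left(T,K \right)} = T^{2} + 3 K$ ($Q{\left(T,K \right)} = T T + 3 K = T^{2} + 3 K$)
$h{\left(F,X \right)} = - 24 F$ ($h{\left(F,X \right)} = - 4 \left(0 + F\right) 6 = - 4 F 6 = - 4 \cdot 6 F = - 24 F$)
$h{\left(6,-3 \right)} \left(B{\left(-2 \right)} + Q{\left(0,-5 \right)}\right) = \left(-24\right) 6 \left(\frac{1}{2} \left(-2\right) + \left(0^{2} + 3 \left(-5\right)\right)\right) = - 144 \left(-1 + \left(0 - 15\right)\right) = - 144 \left(-1 - 15\right) = \left(-144\right) \left(-16\right) = 2304$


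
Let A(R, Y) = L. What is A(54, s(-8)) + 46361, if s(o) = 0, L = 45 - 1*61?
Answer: 46345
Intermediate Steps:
L = -16 (L = 45 - 61 = -16)
A(R, Y) = -16
A(54, s(-8)) + 46361 = -16 + 46361 = 46345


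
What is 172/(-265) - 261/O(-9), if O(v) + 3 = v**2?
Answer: -27527/6890 ≈ -3.9952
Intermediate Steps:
O(v) = -3 + v**2
172/(-265) - 261/O(-9) = 172/(-265) - 261/(-3 + (-9)**2) = 172*(-1/265) - 261/(-3 + 81) = -172/265 - 261/78 = -172/265 - 261*1/78 = -172/265 - 87/26 = -27527/6890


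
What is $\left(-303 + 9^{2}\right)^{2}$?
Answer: $49284$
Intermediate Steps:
$\left(-303 + 9^{2}\right)^{2} = \left(-303 + 81\right)^{2} = \left(-222\right)^{2} = 49284$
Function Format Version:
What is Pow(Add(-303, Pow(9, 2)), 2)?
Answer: 49284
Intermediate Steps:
Pow(Add(-303, Pow(9, 2)), 2) = Pow(Add(-303, 81), 2) = Pow(-222, 2) = 49284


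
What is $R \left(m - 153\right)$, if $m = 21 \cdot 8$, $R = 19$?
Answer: $285$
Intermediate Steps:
$m = 168$
$R \left(m - 153\right) = 19 \left(168 - 153\right) = 19 \cdot 15 = 285$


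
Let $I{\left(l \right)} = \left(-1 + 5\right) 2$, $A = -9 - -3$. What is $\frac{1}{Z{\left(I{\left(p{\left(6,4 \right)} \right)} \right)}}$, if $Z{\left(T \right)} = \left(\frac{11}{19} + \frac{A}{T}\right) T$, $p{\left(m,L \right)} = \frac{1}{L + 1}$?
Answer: $- \frac{19}{26} \approx -0.73077$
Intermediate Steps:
$A = -6$ ($A = -9 + 3 = -6$)
$p{\left(m,L \right)} = \frac{1}{1 + L}$
$I{\left(l \right)} = 8$ ($I{\left(l \right)} = 4 \cdot 2 = 8$)
$Z{\left(T \right)} = T \left(\frac{11}{19} - \frac{6}{T}\right)$ ($Z{\left(T \right)} = \left(\frac{11}{19} - \frac{6}{T}\right) T = T \left(\frac{11}{19} - \frac{6}{T}\right)$)
$\frac{1}{Z{\left(I{\left(p{\left(6,4 \right)} \right)} \right)}} = \frac{1}{-6 + \frac{11}{19} \cdot 8} = \frac{1}{-6 + \frac{88}{19}} = \frac{1}{- \frac{26}{19}} = - \frac{19}{26}$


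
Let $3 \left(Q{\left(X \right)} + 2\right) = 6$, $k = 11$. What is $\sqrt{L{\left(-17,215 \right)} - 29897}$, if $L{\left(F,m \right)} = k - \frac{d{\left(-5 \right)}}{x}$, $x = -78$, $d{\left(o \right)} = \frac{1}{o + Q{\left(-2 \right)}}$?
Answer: $\frac{i \sqrt{4545660990}}{390} \approx 172.88 i$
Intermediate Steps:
$Q{\left(X \right)} = 0$ ($Q{\left(X \right)} = -2 + \frac{1}{3} \cdot 6 = -2 + 2 = 0$)
$d{\left(o \right)} = \frac{1}{o}$ ($d{\left(o \right)} = \frac{1}{o + 0} = \frac{1}{o}$)
$L{\left(F,m \right)} = \frac{4289}{390}$ ($L{\left(F,m \right)} = 11 - \frac{1}{\left(-5\right) \left(-78\right)} = 11 - \left(- \frac{1}{5}\right) \left(- \frac{1}{78}\right) = 11 - \frac{1}{390} = \frac{4289}{390}$)
$\sqrt{L{\left(-17,215 \right)} - 29897} = \sqrt{\frac{4289}{390} - 29897} = \sqrt{- \frac{11655541}{390}} = \frac{i \sqrt{4545660990}}{390}$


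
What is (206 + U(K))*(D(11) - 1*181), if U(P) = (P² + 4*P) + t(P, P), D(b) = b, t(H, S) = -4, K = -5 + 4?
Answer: -33830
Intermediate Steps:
K = -1
U(P) = -4 + P² + 4*P (U(P) = (P² + 4*P) - 4 = -4 + P² + 4*P)
(206 + U(K))*(D(11) - 1*181) = (206 + (-4 + (-1)² + 4*(-1)))*(11 - 1*181) = (206 + (-4 + 1 - 4))*(11 - 181) = (206 - 7)*(-170) = 199*(-170) = -33830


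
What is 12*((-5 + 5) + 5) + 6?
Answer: 66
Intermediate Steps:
12*((-5 + 5) + 5) + 6 = 12*(0 + 5) + 6 = 12*5 + 6 = 60 + 6 = 66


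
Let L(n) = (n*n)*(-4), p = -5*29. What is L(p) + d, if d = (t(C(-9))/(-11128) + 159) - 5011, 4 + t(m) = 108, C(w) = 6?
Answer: -9517865/107 ≈ -88952.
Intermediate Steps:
p = -145
L(n) = -4*n**2 (L(n) = n**2*(-4) = -4*n**2)
t(m) = 104 (t(m) = -4 + 108 = 104)
d = -519165/107 (d = (104/(-11128) + 159) - 5011 = (104*(-1/11128) + 159) - 5011 = (-1/107 + 159) - 5011 = 17012/107 - 5011 = -519165/107 ≈ -4852.0)
L(p) + d = -4*(-145)**2 - 519165/107 = -4*21025 - 519165/107 = -84100 - 519165/107 = -9517865/107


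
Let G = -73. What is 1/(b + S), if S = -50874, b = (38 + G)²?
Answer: -1/49649 ≈ -2.0141e-5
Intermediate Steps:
b = 1225 (b = (38 - 73)² = (-35)² = 1225)
1/(b + S) = 1/(1225 - 50874) = 1/(-49649) = -1/49649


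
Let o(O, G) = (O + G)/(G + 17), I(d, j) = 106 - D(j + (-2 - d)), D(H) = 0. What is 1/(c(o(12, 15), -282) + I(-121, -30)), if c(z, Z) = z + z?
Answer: 16/1723 ≈ 0.0092861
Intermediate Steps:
I(d, j) = 106 (I(d, j) = 106 - 1*0 = 106 + 0 = 106)
o(O, G) = (G + O)/(17 + G)
c(z, Z) = 2*z
1/(c(o(12, 15), -282) + I(-121, -30)) = 1/(2*((15 + 12)/(17 + 15)) + 106) = 1/(2*(27/32) + 106) = 1/(27/16 + 106) = 1/(1723/16) = 16/1723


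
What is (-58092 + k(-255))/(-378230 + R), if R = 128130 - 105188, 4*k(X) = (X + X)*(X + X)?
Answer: -6933/355288 ≈ -0.019514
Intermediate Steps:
k(X) = X² (k(X) = ((X + X)*(X + X))/4 = ((2*X)*(2*X))/4 = (4*X²)/4 = X²)
R = 22942
(-58092 + k(-255))/(-378230 + R) = (-58092 + (-255)²)/(-378230 + 22942) = (-58092 + 65025)/(-355288) = 6933*(-1/355288) = -6933/355288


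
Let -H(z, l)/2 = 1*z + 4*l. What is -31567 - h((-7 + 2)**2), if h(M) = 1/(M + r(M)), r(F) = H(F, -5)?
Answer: -473506/15 ≈ -31567.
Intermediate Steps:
H(z, l) = -8*l - 2*z (H(z, l) = -2*(1*z + 4*l) = -2*(z + 4*l) = -8*l - 2*z)
r(F) = 40 - 2*F (r(F) = -8*(-5) - 2*F = 40 - 2*F)
h(M) = 1/(40 - M) (h(M) = 1/(M + (40 - 2*M)) = 1/(40 - M))
-31567 - h((-7 + 2)**2) = -31567 - (-1)/(-40 + (-7 + 2)**2) = -31567 - (-1)/(-40 + (-5)**2) = -31567 - (-1)/(-40 + 25) = -31567 - (-1)/(-15) = -31567 - (-1)*(-1)/15 = -31567 - 1*1/15 = -31567 - 1/15 = -473506/15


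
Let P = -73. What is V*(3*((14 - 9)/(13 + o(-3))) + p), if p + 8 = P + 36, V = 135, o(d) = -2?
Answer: -64800/11 ≈ -5890.9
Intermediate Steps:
p = -45 (p = -8 + (-73 + 36) = -8 - 37 = -45)
V*(3*((14 - 9)/(13 + o(-3))) + p) = 135*(3*((14 - 9)/(13 - 2)) - 45) = 135*(3*(5/11) - 45) = 135*(15/11 - 45) = 135*(-480/11) = -64800/11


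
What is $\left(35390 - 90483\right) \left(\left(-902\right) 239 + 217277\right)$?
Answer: $-93603007$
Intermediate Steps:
$\left(35390 - 90483\right) \left(\left(-902\right) 239 + 217277\right) = - 55093 \left(-215578 + 217277\right) = \left(-55093\right) 1699 = -93603007$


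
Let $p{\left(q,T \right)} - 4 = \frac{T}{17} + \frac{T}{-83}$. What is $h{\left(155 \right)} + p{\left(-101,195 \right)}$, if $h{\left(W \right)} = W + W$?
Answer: $\frac{455924}{1411} \approx 323.12$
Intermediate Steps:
$p{\left(q,T \right)} = 4 + \frac{66 T}{1411}$ ($p{\left(q,T \right)} = 4 + \left(\frac{T}{17} + \frac{T}{-83}\right) = 4 + \left(T \frac{1}{17} + T \left(- \frac{1}{83}\right)\right) = 4 + \left(\frac{T}{17} - \frac{T}{83}\right) = 4 + \frac{66 T}{1411}$)
$h{\left(W \right)} = 2 W$
$h{\left(155 \right)} + p{\left(-101,195 \right)} = 2 \cdot 155 + \left(4 + \frac{66}{1411} \cdot 195\right) = 310 + \left(4 + \frac{12870}{1411}\right) = 310 + \frac{18514}{1411} = \frac{455924}{1411}$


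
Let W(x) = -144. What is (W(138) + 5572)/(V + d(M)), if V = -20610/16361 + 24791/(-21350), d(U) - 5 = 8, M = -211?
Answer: 1896040295800/3695366499 ≈ 513.09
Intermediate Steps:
d(U) = 13 (d(U) = 5 + 8 = 13)
V = -845629051/349307350 (V = -20610*1/16361 + 24791*(-1/21350) = -20610/16361 - 24791/21350 = -845629051/349307350 ≈ -2.4209)
(W(138) + 5572)/(V + d(M)) = (-144 + 5572)/(-845629051/349307350 + 13) = 5428/(3695366499/349307350) = 5428*(349307350/3695366499) = 1896040295800/3695366499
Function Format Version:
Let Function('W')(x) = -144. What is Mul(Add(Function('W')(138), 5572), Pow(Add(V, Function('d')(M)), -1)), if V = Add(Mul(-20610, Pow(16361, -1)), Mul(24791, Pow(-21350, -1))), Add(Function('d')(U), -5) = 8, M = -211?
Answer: Rational(1896040295800, 3695366499) ≈ 513.09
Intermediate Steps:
Function('d')(U) = 13 (Function('d')(U) = Add(5, 8) = 13)
V = Rational(-845629051, 349307350) (V = Add(Mul(-20610, Rational(1, 16361)), Mul(24791, Rational(-1, 21350))) = Add(Rational(-20610, 16361), Rational(-24791, 21350)) = Rational(-845629051, 349307350) ≈ -2.4209)
Mul(Add(Function('W')(138), 5572), Pow(Add(V, Function('d')(M)), -1)) = Mul(Add(-144, 5572), Pow(Add(Rational(-845629051, 349307350), 13), -1)) = Mul(5428, Pow(Rational(3695366499, 349307350), -1)) = Mul(5428, Rational(349307350, 3695366499)) = Rational(1896040295800, 3695366499)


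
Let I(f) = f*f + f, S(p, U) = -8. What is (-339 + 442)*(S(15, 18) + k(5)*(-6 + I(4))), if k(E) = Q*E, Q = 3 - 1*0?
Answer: 20806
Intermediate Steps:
I(f) = f + f² (I(f) = f² + f = f + f²)
Q = 3 (Q = 3 + 0 = 3)
k(E) = 3*E
(-339 + 442)*(S(15, 18) + k(5)*(-6 + I(4))) = (-339 + 442)*(-8 + (3*5)*(-6 + 4*(1 + 4))) = 103*(-8 + 15*(-6 + 4*5)) = 103*(-8 + 15*(-6 + 20)) = 103*(-8 + 15*14) = 103*(-8 + 210) = 103*202 = 20806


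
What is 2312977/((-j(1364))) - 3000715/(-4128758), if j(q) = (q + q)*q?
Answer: 807957108357/7681537743968 ≈ 0.10518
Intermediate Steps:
j(q) = 2*q² (j(q) = (2*q)*q = 2*q²)
2312977/((-j(1364))) - 3000715/(-4128758) = 2312977/((-2*1364²)) - 3000715/(-4128758) = 2312977/((-2*1860496)) - 3000715*(-1/4128758) = 2312977/((-1*3720992)) + 3000715/4128758 = 2312977/(-3720992) + 3000715/4128758 = 2312977*(-1/3720992) + 3000715/4128758 = -2312977/3720992 + 3000715/4128758 = 807957108357/7681537743968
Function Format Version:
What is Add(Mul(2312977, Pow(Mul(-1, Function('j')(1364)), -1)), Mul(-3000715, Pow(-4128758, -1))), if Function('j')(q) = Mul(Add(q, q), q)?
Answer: Rational(807957108357, 7681537743968) ≈ 0.10518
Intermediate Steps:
Function('j')(q) = Mul(2, Pow(q, 2)) (Function('j')(q) = Mul(Mul(2, q), q) = Mul(2, Pow(q, 2)))
Add(Mul(2312977, Pow(Mul(-1, Function('j')(1364)), -1)), Mul(-3000715, Pow(-4128758, -1))) = Add(Mul(2312977, Pow(Mul(-1, Mul(2, Pow(1364, 2))), -1)), Mul(-3000715, Pow(-4128758, -1))) = Add(Mul(2312977, Pow(Mul(-1, Mul(2, 1860496)), -1)), Mul(-3000715, Rational(-1, 4128758))) = Add(Mul(2312977, Pow(Mul(-1, 3720992), -1)), Rational(3000715, 4128758)) = Add(Mul(2312977, Pow(-3720992, -1)), Rational(3000715, 4128758)) = Add(Mul(2312977, Rational(-1, 3720992)), Rational(3000715, 4128758)) = Add(Rational(-2312977, 3720992), Rational(3000715, 4128758)) = Rational(807957108357, 7681537743968)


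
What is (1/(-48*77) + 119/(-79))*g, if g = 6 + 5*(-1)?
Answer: -439903/291984 ≈ -1.5066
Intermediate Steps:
g = 1 (g = 6 - 5 = 1)
(1/(-48*77) + 119/(-79))*g = (1/(-48*77) + 119/(-79))*1 = (-1/48*1/77 + 119*(-1/79))*1 = (-1/3696 - 119/79)*1 = -439903/291984*1 = -439903/291984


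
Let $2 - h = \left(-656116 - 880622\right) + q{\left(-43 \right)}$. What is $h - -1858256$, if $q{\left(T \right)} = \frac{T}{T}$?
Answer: $3394995$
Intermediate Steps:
$q{\left(T \right)} = 1$
$h = 1536739$ ($h = 2 - \left(\left(-656116 - 880622\right) + 1\right) = 2 - \left(-1536738 + 1\right) = 2 - -1536737 = 2 + 1536737 = 1536739$)
$h - -1858256 = 1536739 - -1858256 = 1536739 + 1858256 = 3394995$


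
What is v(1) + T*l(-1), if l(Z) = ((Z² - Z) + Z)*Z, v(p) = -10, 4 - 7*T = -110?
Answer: -184/7 ≈ -26.286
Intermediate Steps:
T = 114/7 (T = 4/7 - ⅐*(-110) = 4/7 + 110/7 = 114/7 ≈ 16.286)
l(Z) = Z³ (l(Z) = Z²*Z = Z³)
v(1) + T*l(-1) = -10 + (114/7)*(-1)³ = -10 + (114/7)*(-1) = -10 - 114/7 = -184/7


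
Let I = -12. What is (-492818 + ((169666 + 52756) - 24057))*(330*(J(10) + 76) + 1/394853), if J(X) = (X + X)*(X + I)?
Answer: -1381235927153373/394853 ≈ -3.4981e+9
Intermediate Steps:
J(X) = 2*X*(-12 + X) (J(X) = (X + X)*(X - 12) = (2*X)*(-12 + X) = 2*X*(-12 + X))
(-492818 + ((169666 + 52756) - 24057))*(330*(J(10) + 76) + 1/394853) = (-492818 + ((169666 + 52756) - 24057))*(330*(2*10*(-12 + 10) + 76) + 1/394853) = (-492818 + (222422 - 24057))*(330*(2*10*(-2) + 76) + 1/394853) = (-492818 + 198365)*(330*(-40 + 76) + 1/394853) = -294453*(330*36 + 1/394853) = -294453*(11880 + 1/394853) = -294453*4690853641/394853 = -1381235927153373/394853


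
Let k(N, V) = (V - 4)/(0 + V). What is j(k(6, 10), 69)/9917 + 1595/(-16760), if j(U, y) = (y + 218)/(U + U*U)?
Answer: -1621061/24931338 ≈ -0.065021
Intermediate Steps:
k(N, V) = (-4 + V)/V
j(U, y) = (218 + y)/(U + U²)
j(k(6, 10), 69)/9917 + 1595/(-16760) = ((218 + 69)/((((-4 + 10)/10))*(1 + (-4 + 10)/10)))/9917 + 1595/(-16760) = (287/(((⅒)*6)*(1 + (⅒)*6)))*(1/9917) + 1595*(-1/16760) = (287/((⅗)*(1 + ⅗)))*(1/9917) - 319/3352 = ((5/3)*287/(8/5))*(1/9917) - 319/3352 = ((5/3)*(5/8)*287)*(1/9917) - 319/3352 = (7175/24)*(1/9917) - 319/3352 = 7175/238008 - 319/3352 = -1621061/24931338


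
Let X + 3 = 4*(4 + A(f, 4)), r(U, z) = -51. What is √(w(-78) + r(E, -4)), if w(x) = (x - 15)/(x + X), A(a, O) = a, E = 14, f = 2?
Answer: I*√17822/19 ≈ 7.0263*I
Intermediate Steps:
X = 21 (X = -3 + 4*(4 + 2) = -3 + 4*6 = -3 + 24 = 21)
w(x) = (-15 + x)/(21 + x) (w(x) = (x - 15)/(x + 21) = (-15 + x)/(21 + x))
√(w(-78) + r(E, -4)) = √((-15 - 78)/(21 - 78) - 51) = √(-93/(-57) - 51) = √(-1/57*(-93) - 51) = √(31/19 - 51) = √(-938/19) = I*√17822/19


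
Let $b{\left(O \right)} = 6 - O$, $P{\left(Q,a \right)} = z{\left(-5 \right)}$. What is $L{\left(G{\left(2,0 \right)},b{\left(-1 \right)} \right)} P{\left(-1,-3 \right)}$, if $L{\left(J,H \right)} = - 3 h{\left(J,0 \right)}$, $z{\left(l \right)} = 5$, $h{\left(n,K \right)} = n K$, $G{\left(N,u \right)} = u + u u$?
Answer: $0$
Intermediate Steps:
$G{\left(N,u \right)} = u + u^{2}$
$h{\left(n,K \right)} = K n$
$P{\left(Q,a \right)} = 5$
$L{\left(J,H \right)} = 0$ ($L{\left(J,H \right)} = - 3 \cdot 0 J = \left(-3\right) 0 = 0$)
$L{\left(G{\left(2,0 \right)},b{\left(-1 \right)} \right)} P{\left(-1,-3 \right)} = 0 \cdot 5 = 0$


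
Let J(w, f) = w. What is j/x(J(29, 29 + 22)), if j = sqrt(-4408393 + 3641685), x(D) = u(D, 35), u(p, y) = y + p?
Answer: I*sqrt(191677)/32 ≈ 13.682*I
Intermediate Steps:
u(p, y) = p + y
x(D) = 35 + D (x(D) = D + 35 = 35 + D)
j = 2*I*sqrt(191677) (j = sqrt(-766708) = 2*I*sqrt(191677) ≈ 875.62*I)
j/x(J(29, 29 + 22)) = (2*I*sqrt(191677))/(35 + 29) = (2*I*sqrt(191677))/64 = (2*I*sqrt(191677))*(1/64) = I*sqrt(191677)/32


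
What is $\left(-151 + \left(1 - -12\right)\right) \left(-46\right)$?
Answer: $6348$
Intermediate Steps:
$\left(-151 + \left(1 - -12\right)\right) \left(-46\right) = \left(-151 + \left(1 + 12\right)\right) \left(-46\right) = \left(-151 + 13\right) \left(-46\right) = \left(-138\right) \left(-46\right) = 6348$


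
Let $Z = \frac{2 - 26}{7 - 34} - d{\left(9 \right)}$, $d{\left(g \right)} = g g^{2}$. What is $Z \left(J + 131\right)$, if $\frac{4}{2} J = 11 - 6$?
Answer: $- \frac{583217}{6} \approx -97203.0$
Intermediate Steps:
$d{\left(g \right)} = g^{3}$
$J = \frac{5}{2}$ ($J = \frac{11 - 6}{2} = \frac{1}{2} \cdot 5 = \frac{5}{2} \approx 2.5$)
$Z = - \frac{6553}{9}$ ($Z = \frac{2 - 26}{7 - 34} - 9^{3} = - \frac{24}{-27} - 729 = \left(-24\right) \left(- \frac{1}{27}\right) - 729 = \frac{8}{9} - 729 = - \frac{6553}{9} \approx -728.11$)
$Z \left(J + 131\right) = - \frac{6553 \left(\frac{5}{2} + 131\right)}{9} = \left(- \frac{6553}{9}\right) \frac{267}{2} = - \frac{583217}{6}$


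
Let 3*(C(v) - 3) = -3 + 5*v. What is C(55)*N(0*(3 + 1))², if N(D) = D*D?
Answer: 0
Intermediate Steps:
N(D) = D²
C(v) = 2 + 5*v/3 (C(v) = 3 + (-3 + 5*v)/3 = 3 + (-1 + 5*v/3) = 2 + 5*v/3)
C(55)*N(0*(3 + 1))² = (2 + (5/3)*55)*((0*(3 + 1))²)² = (2 + 275/3)*((0*4)²)² = 281*(0²)²/3 = (281/3)*0² = (281/3)*0 = 0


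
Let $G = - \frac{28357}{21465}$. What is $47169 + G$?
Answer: $\frac{1012454228}{21465} \approx 47168.0$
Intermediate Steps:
$G = - \frac{28357}{21465}$ ($G = \left(-28357\right) \frac{1}{21465} = - \frac{28357}{21465} \approx -1.3211$)
$47169 + G = 47169 - \frac{28357}{21465} = \frac{1012454228}{21465}$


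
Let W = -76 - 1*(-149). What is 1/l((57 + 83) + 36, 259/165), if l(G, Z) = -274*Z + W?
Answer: -165/58921 ≈ -0.0028004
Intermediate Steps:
W = 73 (W = -76 + 149 = 73)
l(G, Z) = 73 - 274*Z (l(G, Z) = -274*Z + 73 = 73 - 274*Z)
1/l((57 + 83) + 36, 259/165) = 1/(73 - 70966/165) = 1/(-58921/165) = -165/58921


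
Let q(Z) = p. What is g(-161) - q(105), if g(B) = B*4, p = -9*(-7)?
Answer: -707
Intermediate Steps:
p = 63
g(B) = 4*B
q(Z) = 63
g(-161) - q(105) = 4*(-161) - 1*63 = -644 - 63 = -707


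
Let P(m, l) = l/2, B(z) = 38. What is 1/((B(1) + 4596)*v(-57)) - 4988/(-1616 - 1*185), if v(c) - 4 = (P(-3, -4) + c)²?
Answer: 80553657921/29085231490 ≈ 2.7696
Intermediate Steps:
P(m, l) = l/2 (P(m, l) = l*(½) = l/2)
v(c) = 4 + (-2 + c)² (v(c) = 4 + ((½)*(-4) + c)² = 4 + (-2 + c)²)
1/((B(1) + 4596)*v(-57)) - 4988/(-1616 - 1*185) = 1/((38 + 4596)*(4 + (-2 - 57)²)) - 4988/(-1616 - 1*185) = 1/(4634*(4 + (-59)²)) - 4988/(-1616 - 185) = 1/(4634*(4 + 3481)) - 4988/(-1801) = (1/4634)/3485 - 4988*(-1/1801) = (1/4634)*(1/3485) + 4988/1801 = 1/16149490 + 4988/1801 = 80553657921/29085231490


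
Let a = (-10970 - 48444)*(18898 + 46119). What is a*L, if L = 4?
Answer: -15451680152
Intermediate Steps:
a = -3862920038 (a = -59414*65017 = -3862920038)
a*L = -3862920038*4 = -15451680152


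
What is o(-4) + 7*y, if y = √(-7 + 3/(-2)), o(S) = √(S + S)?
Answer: I*(4*√2 + 7*√34)/2 ≈ 23.237*I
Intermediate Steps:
o(S) = √2*√S (o(S) = √(2*S) = √2*√S)
y = I*√34/2 (y = √(-7 + 3*(-½)) = √(-7 - 3/2) = √(-17/2) = I*√34/2 ≈ 2.9155*I)
o(-4) + 7*y = √2*√(-4) + 7*(I*√34/2) = √2*(2*I) + 7*I*√34/2 = 2*I*√2 + 7*I*√34/2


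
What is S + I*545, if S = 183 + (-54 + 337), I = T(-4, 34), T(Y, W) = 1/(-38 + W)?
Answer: 1319/4 ≈ 329.75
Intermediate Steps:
I = -¼ (I = 1/(-38 + 34) = 1/(-4) = -¼ ≈ -0.25000)
S = 466 (S = 183 + 283 = 466)
S + I*545 = 466 - ¼*545 = 466 - 545/4 = 1319/4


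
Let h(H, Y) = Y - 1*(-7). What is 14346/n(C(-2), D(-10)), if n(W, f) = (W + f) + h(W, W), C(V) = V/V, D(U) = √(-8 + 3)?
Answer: 64557/43 - 7173*I*√5/43 ≈ 1501.3 - 373.01*I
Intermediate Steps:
D(U) = I*√5 (D(U) = √(-5) = I*√5)
h(H, Y) = 7 + Y (h(H, Y) = Y + 7 = 7 + Y)
C(V) = 1
n(W, f) = 7 + f + 2*W (n(W, f) = (W + f) + (7 + W) = 7 + f + 2*W)
14346/n(C(-2), D(-10)) = 14346/(7 + I*√5 + 2*1) = 14346/(7 + I*√5 + 2) = 14346/(9 + I*√5)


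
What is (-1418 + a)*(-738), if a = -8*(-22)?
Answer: 916596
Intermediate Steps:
a = 176
(-1418 + a)*(-738) = (-1418 + 176)*(-738) = -1242*(-738) = 916596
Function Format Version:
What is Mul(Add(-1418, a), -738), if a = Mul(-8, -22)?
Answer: 916596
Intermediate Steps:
a = 176
Mul(Add(-1418, a), -738) = Mul(Add(-1418, 176), -738) = Mul(-1242, -738) = 916596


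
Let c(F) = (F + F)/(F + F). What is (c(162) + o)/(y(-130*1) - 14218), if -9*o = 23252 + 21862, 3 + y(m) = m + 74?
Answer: 15035/42831 ≈ 0.35103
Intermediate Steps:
y(m) = 71 + m (y(m) = -3 + (m + 74) = -3 + (74 + m) = 71 + m)
c(F) = 1 (c(F) = (2*F)/((2*F)) = (2*F)*(1/(2*F)) = 1)
o = -15038/3 (o = -(23252 + 21862)/9 = -1/9*45114 = -15038/3 ≈ -5012.7)
(c(162) + o)/(y(-130*1) - 14218) = (1 - 15038/3)/((71 - 130*1) - 14218) = -15035/(3*((71 - 130) - 14218)) = -15035/(3*(-59 - 14218)) = -15035/3/(-14277) = -15035/3*(-1/14277) = 15035/42831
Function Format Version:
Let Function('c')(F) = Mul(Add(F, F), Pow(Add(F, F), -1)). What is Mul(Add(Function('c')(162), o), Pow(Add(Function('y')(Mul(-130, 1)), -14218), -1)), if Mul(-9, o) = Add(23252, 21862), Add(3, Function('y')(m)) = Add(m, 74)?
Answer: Rational(15035, 42831) ≈ 0.35103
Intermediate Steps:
Function('y')(m) = Add(71, m) (Function('y')(m) = Add(-3, Add(m, 74)) = Add(-3, Add(74, m)) = Add(71, m))
Function('c')(F) = 1 (Function('c')(F) = Mul(Mul(2, F), Pow(Mul(2, F), -1)) = Mul(Mul(2, F), Mul(Rational(1, 2), Pow(F, -1))) = 1)
o = Rational(-15038, 3) (o = Mul(Rational(-1, 9), Add(23252, 21862)) = Mul(Rational(-1, 9), 45114) = Rational(-15038, 3) ≈ -5012.7)
Mul(Add(Function('c')(162), o), Pow(Add(Function('y')(Mul(-130, 1)), -14218), -1)) = Mul(Add(1, Rational(-15038, 3)), Pow(Add(Add(71, Mul(-130, 1)), -14218), -1)) = Mul(Rational(-15035, 3), Pow(Add(Add(71, -130), -14218), -1)) = Mul(Rational(-15035, 3), Pow(Add(-59, -14218), -1)) = Mul(Rational(-15035, 3), Pow(-14277, -1)) = Mul(Rational(-15035, 3), Rational(-1, 14277)) = Rational(15035, 42831)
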